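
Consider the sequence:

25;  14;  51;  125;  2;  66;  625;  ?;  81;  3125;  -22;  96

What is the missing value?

Read the sequence 3 terms at a time; column i is its own pattern.
Stream A: 25, 125, 625, 3125. Powers 5^2, 5^3, 5^4, ….
Stream B: 14, 2, ?, -22. Linear: a_n = 26 − 12·n.
Stream C: 51, 66, 81, 96. Arithmetic with common difference +15.
The gap is stream B's term 3; the rule gives -10.

-10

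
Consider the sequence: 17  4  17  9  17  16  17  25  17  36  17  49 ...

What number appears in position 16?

Taking every 2nd term gives 2 separate tracks.
Track A = 17, 17, 17, 17, 17, 17: always 17.
Track B = 4, 9, 16, 25, 36, 49: the squares 2², 3², 4², ….
Position 16 → track B, term 8 = 81.

81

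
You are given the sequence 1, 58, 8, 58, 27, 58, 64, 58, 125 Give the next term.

Split by position mod 2 into 2 tracks.
Track A is 1, 8, 27, 64, 125, which is consecutive cubes n³ from n = 1.
Track B is 58, 58, 58, 58, which is constant 58.
Position 10 falls in track B as its term 5, giving 58.

58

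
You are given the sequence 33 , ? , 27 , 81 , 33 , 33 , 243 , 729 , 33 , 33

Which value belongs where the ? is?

Positions follow the repeating pattern AABB; grouping by letter gives 2 tracks.
Stream A is 33, ?, 33, 33, 33, 33, which is always 33.
Stream B is 27, 81, 243, 729, which is powers of 3.
Filling stream A at index 2 by its rule yields 33.

33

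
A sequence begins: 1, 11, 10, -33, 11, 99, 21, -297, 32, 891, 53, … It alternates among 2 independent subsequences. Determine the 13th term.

Split by position mod 2 into 2 tracks.
Track A: 1, 10, 11, 21, 32, 53. A Fibonacci-like recurrence a_n = a_{n-1} + a_{n-2}.
Track B: 11, -33, 99, -297, 891. Multiplying by -3 each time.
The 13th slot belongs to track A; its 7th term is 85.

85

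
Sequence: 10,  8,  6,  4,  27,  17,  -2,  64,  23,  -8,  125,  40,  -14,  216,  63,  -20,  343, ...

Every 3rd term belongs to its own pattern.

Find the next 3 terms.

103, -26, 512

Taking every 3rd term gives 3 separate tracks.
Stream A = 10, 4, -2, -8, -14, -20: arithmetic with common difference −6.
Stream B = 8, 27, 64, 125, 216, 343: perfect cubes starting at 2³.
Stream C = 6, 17, 23, 40, 63: each term equals the sum of the previous two.
Position 18 → stream C, term 6 = 103.
The 19th slot belongs to stream A; its 7th term is -26.
The 20th slot belongs to stream B; its 7th term is 512.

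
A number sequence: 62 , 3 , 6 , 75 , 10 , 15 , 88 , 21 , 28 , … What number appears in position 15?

Reading positions in blocks of 3 reveals the pattern ABB — 2 tracks woven together.
Track A is 62, 75, 88, which is arithmetic, step +13.
Track B is 3, 6, 10, 15, 21, 28, which is triangular numbers starting at T_2.
Position 15 falls in track B as its term 10, giving 66.

66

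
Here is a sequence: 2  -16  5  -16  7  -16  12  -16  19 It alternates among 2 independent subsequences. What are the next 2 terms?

-16, 31

Odd-indexed and even-indexed terms follow separate rules.
Stream A: 2, 5, 7, 12, 19 (Fibonacci-style (each term is the sum of the two before it)).
Stream B: -16, -16, -16, -16 (always -16).
Position 10 → stream B, term 5 = -16.
Position 11 falls in stream A as its term 6, giving 31.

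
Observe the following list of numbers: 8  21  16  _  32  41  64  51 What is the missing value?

31

Taking every 2nd term gives 2 separate tracks.
Track A: 8, 16, 32, 64. Powers of 2.
Track B: 21, ?, 41, 51. Arithmetic with common difference +10.
The gap is track B's term 2; the rule gives 31.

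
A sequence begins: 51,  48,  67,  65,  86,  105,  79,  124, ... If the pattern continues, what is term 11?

Reading positions in blocks of 3 reveals the pattern ABB — 2 tracks woven together.
Subsequence A is 51, 65, 79, which is adding 14 each time.
Subsequence B is 48, 67, 86, 105, 124, which is arithmetic, step +19.
Term 11 comes from subsequence B (its 7th entry): 162.

162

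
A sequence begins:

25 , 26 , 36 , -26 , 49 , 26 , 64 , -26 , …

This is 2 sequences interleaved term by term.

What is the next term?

81

Taking every 2nd term gives 2 separate tracks.
Track A: 25, 36, 49, 64. The squares 5², 6², 7², ….
Track B: 26, -26, 26, -26. Oscillating between 26 and -26.
The 9th slot belongs to track A; its 5th term is 81.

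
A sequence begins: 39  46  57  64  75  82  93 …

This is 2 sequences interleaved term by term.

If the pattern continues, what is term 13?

147

Taking every 2nd term gives 2 separate tracks.
Stream A: 39, 57, 75, 93 — arithmetic with common difference +18.
Stream B: 46, 64, 82 — adding 18 each time.
Position 13 → stream A, term 7 = 147.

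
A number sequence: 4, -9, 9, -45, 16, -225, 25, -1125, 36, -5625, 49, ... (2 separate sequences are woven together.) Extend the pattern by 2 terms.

Split by position mod 2 into 2 tracks.
Track A = 4, 9, 16, 25, 36, 49: the squares 2², 3², 4², ….
Track B = -9, -45, -225, -1125, -5625: a geometric progression (common ratio 5).
The 12th slot belongs to track B; its 6th term is -28125.
Position 13 → track A, term 7 = 64.

-28125, 64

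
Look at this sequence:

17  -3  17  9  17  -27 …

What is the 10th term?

-243

The terms cycle through 2 interleaved subsequences.
Track A = 17, 17, 17: constant 17.
Track B = -3, 9, -27: geometric, ×-3 each step.
The 10th slot belongs to track B; its 5th term is -243.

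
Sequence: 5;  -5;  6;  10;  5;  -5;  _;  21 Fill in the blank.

Reading positions in blocks of 4 reveals the pattern AABB — 2 tracks woven together.
Track A = 5, -5, 5, -5: the oscillation 5·(−1)^(n+1).
Track B = 6, 10, ?, 21: triangular numbers starting at T_3.
Filling track B at index 3 by its rule yields 15.

15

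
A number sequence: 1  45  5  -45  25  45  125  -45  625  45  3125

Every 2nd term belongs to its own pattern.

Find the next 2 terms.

Positions 1, 3, 5, … form one subsequence and positions 2, 4, 6, … form another.
Subsequence A: 1, 5, 25, 125, 625, 3125 — successive powers of 5.
Subsequence B: 45, -45, 45, -45, 45 — the oscillation 45·(−1)^(n+1).
Position 12 → subsequence B, term 6 = -45.
Term 13 comes from subsequence A (its 7th entry): 15625.

-45, 15625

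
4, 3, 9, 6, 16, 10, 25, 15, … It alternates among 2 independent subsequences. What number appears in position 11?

49

Odd-indexed and even-indexed terms follow separate rules.
Stream A is 4, 9, 16, 25, which is consecutive squares n² from n = 2.
Stream B is 3, 6, 10, 15, which is triangular numbers n(n+1)/2 for n = 2, 3, ….
Term 11 comes from stream A (its 6th entry): 49.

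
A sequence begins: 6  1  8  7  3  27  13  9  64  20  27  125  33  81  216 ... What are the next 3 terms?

53, 243, 343

Taking every 3rd term gives 3 separate tracks.
Track A: 6, 7, 13, 20, 33 (each term equals the sum of the previous two).
Track B: 1, 3, 9, 27, 81 (geometric, ×3 each step).
Track C: 8, 27, 64, 125, 216 (consecutive cubes n³ from n = 2).
The 16th slot belongs to track A; its 6th term is 53.
The 17th slot belongs to track B; its 6th term is 243.
Position 18 → track C, term 6 = 343.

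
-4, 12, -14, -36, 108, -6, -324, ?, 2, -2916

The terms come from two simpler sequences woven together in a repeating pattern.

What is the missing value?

972

Positions follow the repeating pattern AAB; grouping by letter gives 2 tracks.
Track A is -4, 12, -36, 108, -324, ?, -2916, which is multiplying by -3 each time.
Track B is -14, -6, 2, which is adding 8 each time.
So the missing entry in track A is 972.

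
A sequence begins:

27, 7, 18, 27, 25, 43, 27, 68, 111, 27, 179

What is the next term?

The slot pattern repeats as ABB (period 3), so there are 2 interleaved tracks.
Stream A: 27, 27, 27, 27 (the constant sequence 27).
Stream B: 7, 18, 25, 43, 68, 111, 179 (a Fibonacci-like recurrence a_n = a_{n-1} + a_{n-2}).
Position 12 falls in stream B as its term 8, giving 290.

290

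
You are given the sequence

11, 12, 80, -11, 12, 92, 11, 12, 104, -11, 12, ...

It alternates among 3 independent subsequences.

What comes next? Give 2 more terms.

116, 11

The terms cycle through 3 interleaved subsequences.
Stream A: 11, -11, 11, -11 — the oscillation 11·(−1)^(n+1).
Stream B: 12, 12, 12, 12 — the constant sequence 12.
Stream C: 80, 92, 104 — arithmetic with common difference +12.
Position 12 → stream C, term 4 = 116.
The 13th slot belongs to stream A; its 5th term is 11.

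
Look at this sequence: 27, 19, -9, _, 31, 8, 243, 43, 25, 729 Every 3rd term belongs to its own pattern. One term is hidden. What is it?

81

The terms cycle through 3 interleaved subsequences.
Stream A: 27, ?, 243, 729. Powers of 3.
Stream B: 19, 31, 43. Arithmetic with common difference +12.
Stream C: -9, 8, 25. Arithmetic, step +17.
Filling stream A at index 2 by its rule yields 81.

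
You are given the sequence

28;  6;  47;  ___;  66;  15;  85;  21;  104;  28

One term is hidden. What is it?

10

The terms cycle through 2 interleaved subsequences.
Track A is 28, 47, 66, 85, 104, which is adding 19 each time.
Track B is 6, ?, 15, 21, 28, which is triangular numbers starting at T_3.
So the missing entry in track B is 10.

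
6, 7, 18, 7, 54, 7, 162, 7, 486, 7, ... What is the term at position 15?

13122

Taking every 2nd term gives 2 separate tracks.
Stream A: 6, 18, 54, 162, 486. Geometric, ×3 each step.
Stream B: 7, 7, 7, 7, 7. The constant sequence 7.
Position 15 → stream A, term 8 = 13122.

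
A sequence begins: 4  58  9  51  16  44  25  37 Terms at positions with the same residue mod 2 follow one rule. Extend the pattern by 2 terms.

36, 30

Odd-indexed and even-indexed terms follow separate rules.
Track A: 4, 9, 16, 25. Consecutive squares n² from n = 2.
Track B: 58, 51, 44, 37. Linear: a_n = 65 − 7·n.
The 9th slot belongs to track A; its 5th term is 36.
The 10th slot belongs to track B; its 5th term is 30.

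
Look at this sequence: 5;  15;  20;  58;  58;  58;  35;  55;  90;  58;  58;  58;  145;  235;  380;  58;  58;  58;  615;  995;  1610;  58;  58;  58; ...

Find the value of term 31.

11035

Reading positions in blocks of 6 reveals the pattern AAABBB — 2 tracks woven together.
Stream A is 5, 15, 20, 35, 55, 90, 145, 235, 380, 615, 995, 1610, which is Fibonacci-style (each term is the sum of the two before it).
Stream B is 58, 58, 58, 58, 58, 58, 58, 58, 58, 58, 58, 58, which is the constant sequence 58.
Position 31 → stream A, term 16 = 11035.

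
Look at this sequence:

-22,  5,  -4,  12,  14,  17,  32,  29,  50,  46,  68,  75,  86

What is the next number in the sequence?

121

Positions 1, 3, 5, … form one subsequence and positions 2, 4, 6, … form another.
Track A: -22, -4, 14, 32, 50, 68, 86. Arithmetic, step +18.
Track B: 5, 12, 17, 29, 46, 75. Fibonacci-style (each term is the sum of the two before it).
The 14th slot belongs to track B; its 7th term is 121.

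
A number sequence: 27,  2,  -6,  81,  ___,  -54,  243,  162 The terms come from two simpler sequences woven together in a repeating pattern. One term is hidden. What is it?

Positions follow the repeating pattern ABB; grouping by letter gives 2 tracks.
Stream A: 27, 81, 243 (powers 3^3, 3^4, 3^5, …).
Stream B: 2, -6, ?, -54, 162 (geometric, ×-3 each step).
Filling stream B at index 3 by its rule yields 18.

18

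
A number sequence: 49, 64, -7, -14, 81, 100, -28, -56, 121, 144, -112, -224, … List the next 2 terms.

169, 196

Positions follow the repeating pattern AABB; grouping by letter gives 2 tracks.
Track A = 49, 64, 81, 100, 121, 144: consecutive squares n² from n = 7.
Track B = -7, -14, -28, -56, -112, -224: geometric with ratio 2.
The 13th slot belongs to track A; its 7th term is 169.
The 14th slot belongs to track A; its 8th term is 196.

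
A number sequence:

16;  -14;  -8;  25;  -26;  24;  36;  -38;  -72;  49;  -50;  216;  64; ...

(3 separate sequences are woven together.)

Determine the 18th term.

Taking every 3rd term gives 3 separate tracks.
Track A is 16, 25, 36, 49, 64, which is consecutive squares n² from n = 4.
Track B is -14, -26, -38, -50, which is arithmetic, step −12.
Track C is -8, 24, -72, 216, which is a geometric progression (common ratio -3).
Position 18 falls in track C as its term 6, giving 1944.

1944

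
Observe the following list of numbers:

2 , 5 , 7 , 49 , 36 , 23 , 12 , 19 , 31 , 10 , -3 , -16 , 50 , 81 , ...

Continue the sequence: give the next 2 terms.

Positions follow the repeating pattern AAABBB; grouping by letter gives 2 tracks.
Stream A = 2, 5, 7, 12, 19, 31, 50, 81: a Fibonacci-like recurrence a_n = a_{n-1} + a_{n-2}.
Stream B = 49, 36, 23, 10, -3, -16: subtracting 13 each time.
Position 15 falls in stream A as its term 9, giving 131.
Term 16 comes from stream B (its 7th entry): -29.

131, -29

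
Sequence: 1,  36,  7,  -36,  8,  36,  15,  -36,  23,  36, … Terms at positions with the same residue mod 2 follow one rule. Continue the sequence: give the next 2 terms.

38, -36

Odd-indexed and even-indexed terms follow separate rules.
Track A: 1, 7, 8, 15, 23 (a Fibonacci-like recurrence a_n = a_{n-1} + a_{n-2}).
Track B: 36, -36, 36, -36, 36 (alternating ±36).
The 11th slot belongs to track A; its 6th term is 38.
Term 12 comes from track B (its 6th entry): -36.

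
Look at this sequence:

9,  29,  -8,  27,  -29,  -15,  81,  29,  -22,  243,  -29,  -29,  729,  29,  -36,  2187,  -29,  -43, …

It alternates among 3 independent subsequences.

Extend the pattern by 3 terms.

Split by position mod 3 into 3 tracks.
Stream A is 9, 27, 81, 243, 729, 2187, which is successive powers of 3.
Stream B is 29, -29, 29, -29, 29, -29, which is the oscillation 29·(−1)^(n+1).
Stream C is -8, -15, -22, -29, -36, -43, which is subtracting 7 each time.
The 19th slot belongs to stream A; its 7th term is 6561.
Position 20 → stream B, term 7 = 29.
Position 21 → stream C, term 7 = -50.

6561, 29, -50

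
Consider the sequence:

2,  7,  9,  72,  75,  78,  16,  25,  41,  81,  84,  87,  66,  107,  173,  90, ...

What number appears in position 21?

Positions follow the repeating pattern AAABBB; grouping by letter gives 2 tracks.
Subsequence A: 2, 7, 9, 16, 25, 41, 66, 107, 173. Each term equals the sum of the previous two.
Subsequence B: 72, 75, 78, 81, 84, 87, 90. Adding 3 each time.
Position 21 falls in subsequence A as its term 12, giving 733.

733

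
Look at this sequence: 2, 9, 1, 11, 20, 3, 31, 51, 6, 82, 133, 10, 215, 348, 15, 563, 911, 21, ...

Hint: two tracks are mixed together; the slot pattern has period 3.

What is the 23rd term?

The slot pattern repeats as AAB (period 3), so there are 2 interleaved tracks.
Stream A: 2, 9, 11, 20, 31, 51, 82, 133, 215, 348, 563, 911. Fibonacci-style (each term is the sum of the two before it).
Stream B: 1, 3, 6, 10, 15, 21. The triangular numbers T_1, T_2, ….
Position 23 → stream A, term 16 = 6244.

6244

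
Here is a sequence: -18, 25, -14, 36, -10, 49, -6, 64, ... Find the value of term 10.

81

Positions 1, 3, 5, … form one subsequence and positions 2, 4, 6, … form another.
Subsequence A = -18, -14, -10, -6: arithmetic, step +4.
Subsequence B = 25, 36, 49, 64: perfect squares starting at 5².
The 10th slot belongs to subsequence B; its 5th term is 81.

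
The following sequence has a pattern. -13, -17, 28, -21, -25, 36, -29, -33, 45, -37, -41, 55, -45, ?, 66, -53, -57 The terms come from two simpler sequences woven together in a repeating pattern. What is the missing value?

-49

Positions follow the repeating pattern AAB; grouping by letter gives 2 tracks.
Track A = -13, -17, -21, -25, -29, -33, -37, -41, -45, ?, -53, -57: arithmetic, step −4.
Track B = 28, 36, 45, 55, 66: triangular numbers starting at T_7.
Track A's pattern makes the blank -49.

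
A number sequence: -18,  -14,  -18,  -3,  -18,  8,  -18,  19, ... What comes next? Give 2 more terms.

-18, 30

Positions 1, 3, 5, … form one subsequence and positions 2, 4, 6, … form another.
Track A = -18, -18, -18, -18: always -18.
Track B = -14, -3, 8, 19: adding 11 each time.
Position 9 → track A, term 5 = -18.
Position 10 falls in track B as its term 5, giving 30.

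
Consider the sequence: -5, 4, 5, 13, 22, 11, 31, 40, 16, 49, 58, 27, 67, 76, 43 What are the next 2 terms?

Reading positions in blocks of 3 reveals the pattern AAB — 2 tracks woven together.
Subsequence A = -5, 4, 13, 22, 31, 40, 49, 58, 67, 76: arithmetic with common difference +9.
Subsequence B = 5, 11, 16, 27, 43: Fibonacci-style (each term is the sum of the two before it).
Term 16 comes from subsequence A (its 11th entry): 85.
Position 17 → subsequence A, term 12 = 94.

85, 94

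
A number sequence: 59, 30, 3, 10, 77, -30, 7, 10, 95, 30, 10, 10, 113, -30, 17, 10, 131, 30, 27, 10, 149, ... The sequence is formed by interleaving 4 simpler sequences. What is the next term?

-30

Taking every 4th term gives 4 separate tracks.
Track A = 59, 77, 95, 113, 131, 149: linear: a_n = 41 + 18·n.
Track B = 30, -30, 30, -30, 30: alternating ±30.
Track C = 3, 7, 10, 17, 27: Fibonacci-style (each term is the sum of the two before it).
Track D = 10, 10, 10, 10, 10: always 10.
The 22nd slot belongs to track B; its 6th term is -30.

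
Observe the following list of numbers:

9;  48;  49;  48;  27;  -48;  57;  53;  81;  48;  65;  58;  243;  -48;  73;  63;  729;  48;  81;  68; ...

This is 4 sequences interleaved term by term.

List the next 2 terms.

The terms cycle through 4 interleaved subsequences.
Track A = 9, 27, 81, 243, 729: multiplying by 3 each time.
Track B = 48, -48, 48, -48, 48: alternating ±48.
Track C = 49, 57, 65, 73, 81: adding 8 each time.
Track D = 48, 53, 58, 63, 68: arithmetic, step +5.
The 21st slot belongs to track A; its 6th term is 2187.
The 22nd slot belongs to track B; its 6th term is -48.

2187, -48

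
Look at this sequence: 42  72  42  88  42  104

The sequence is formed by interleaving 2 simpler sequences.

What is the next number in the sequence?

42

Positions 1, 3, 5, … form one subsequence and positions 2, 4, 6, … form another.
Track A: 42, 42, 42 (constant 42).
Track B: 72, 88, 104 (adding 16 each time).
The 7th slot belongs to track A; its 4th term is 42.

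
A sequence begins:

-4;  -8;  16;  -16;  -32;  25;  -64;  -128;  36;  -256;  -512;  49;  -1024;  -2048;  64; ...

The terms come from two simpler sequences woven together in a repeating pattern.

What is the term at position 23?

-131072

Reading positions in blocks of 3 reveals the pattern AAB — 2 tracks woven together.
Track A: -4, -8, -16, -32, -64, -128, -256, -512, -1024, -2048. Multiplying by 2 each time.
Track B: 16, 25, 36, 49, 64. Consecutive squares n² from n = 4.
Term 23 comes from track A (its 16th entry): -131072.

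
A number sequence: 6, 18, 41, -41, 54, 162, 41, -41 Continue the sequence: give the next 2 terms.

The slot pattern repeats as AABB (period 4), so there are 2 interleaved tracks.
Stream A: 6, 18, 54, 162. Geometric, ×3 each step.
Stream B: 41, -41, 41, -41. Oscillating between 41 and -41.
Term 9 comes from stream A (its 5th entry): 486.
The 10th slot belongs to stream A; its 6th term is 1458.

486, 1458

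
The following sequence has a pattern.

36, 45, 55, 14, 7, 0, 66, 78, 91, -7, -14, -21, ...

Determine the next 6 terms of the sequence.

105, 120, 136, -28, -35, -42

The slot pattern repeats as AAABBB (period 6), so there are 2 interleaved tracks.
Track A: 36, 45, 55, 66, 78, 91 — the triangular numbers T_8, T_9, ….
Track B: 14, 7, 0, -7, -14, -21 — subtracting 7 each time.
The 13th slot belongs to track A; its 7th term is 105.
Position 14 → track A, term 8 = 120.
Position 15 → track A, term 9 = 136.
The 16th slot belongs to track B; its 7th term is -28.
The 17th slot belongs to track B; its 8th term is -35.
The 18th slot belongs to track B; its 9th term is -42.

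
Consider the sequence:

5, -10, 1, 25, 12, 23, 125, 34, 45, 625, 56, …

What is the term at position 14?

The slot pattern repeats as ABB (period 3), so there are 2 interleaved tracks.
Stream A: 5, 25, 125, 625 — powers of 5.
Stream B: -10, 1, 12, 23, 34, 45, 56 — linear: a_n = -21 + 11·n.
Position 14 falls in stream B as its term 9, giving 78.

78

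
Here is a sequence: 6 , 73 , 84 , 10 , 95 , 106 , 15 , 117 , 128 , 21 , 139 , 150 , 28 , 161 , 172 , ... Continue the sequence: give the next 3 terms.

The slot pattern repeats as ABB (period 3), so there are 2 interleaved tracks.
Track A is 6, 10, 15, 21, 28, which is triangular numbers n(n+1)/2 for n = 3, 4, ….
Track B is 73, 84, 95, 106, 117, 128, 139, 150, 161, 172, which is linear: a_n = 62 + 11·n.
Term 16 comes from track A (its 6th entry): 36.
The 17th slot belongs to track B; its 11th term is 183.
Position 18 → track B, term 12 = 194.

36, 183, 194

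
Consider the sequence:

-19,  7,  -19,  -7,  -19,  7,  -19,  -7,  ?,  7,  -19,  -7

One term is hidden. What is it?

-19

Split by position mod 2 into 2 tracks.
Track A: -19, -19, -19, -19, ?, -19 (always -19).
Track B: 7, -7, 7, -7, 7, -7 (oscillating between 7 and -7).
Filling track A at index 5 by its rule yields -19.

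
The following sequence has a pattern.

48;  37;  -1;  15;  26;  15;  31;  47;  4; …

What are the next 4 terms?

Positions follow the repeating pattern AABB; grouping by letter gives 2 tracks.
Track A = 48, 37, 26, 15, 4: arithmetic, step −11.
Track B = -1, 15, 31, 47: arithmetic, step +16.
Position 10 falls in track A as its term 6, giving -7.
Position 11 → track B, term 5 = 63.
The 12th slot belongs to track B; its 6th term is 79.
Term 13 comes from track A (its 7th entry): -18.

-7, 63, 79, -18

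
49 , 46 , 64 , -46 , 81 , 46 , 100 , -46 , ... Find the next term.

121

Split by position mod 2 into 2 tracks.
Track A = 49, 64, 81, 100: the squares 7², 8², 9², ….
Track B = 46, -46, 46, -46: the oscillation 46·(−1)^(n+1).
Position 9 falls in track A as its term 5, giving 121.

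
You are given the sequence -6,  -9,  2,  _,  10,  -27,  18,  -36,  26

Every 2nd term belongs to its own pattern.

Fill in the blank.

-18

Taking every 2nd term gives 2 separate tracks.
Track A: -6, 2, 10, 18, 26. Arithmetic, step +8.
Track B: -9, ?, -27, -36. Arithmetic with common difference −9.
The gap is track B's term 2; the rule gives -18.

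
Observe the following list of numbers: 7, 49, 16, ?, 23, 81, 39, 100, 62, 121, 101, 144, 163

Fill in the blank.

64

Positions 1, 3, 5, … form one subsequence and positions 2, 4, 6, … form another.
Subsequence A: 7, 16, 23, 39, 62, 101, 163 — each term equals the sum of the previous two.
Subsequence B: 49, ?, 81, 100, 121, 144 — consecutive squares n² from n = 7.
Subsequence B's pattern makes the blank 64.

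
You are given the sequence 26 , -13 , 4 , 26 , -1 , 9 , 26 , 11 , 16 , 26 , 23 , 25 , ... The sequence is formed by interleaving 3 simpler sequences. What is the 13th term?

Read the sequence 3 terms at a time; column i is its own pattern.
Subsequence A: 26, 26, 26, 26 — the constant sequence 26.
Subsequence B: -13, -1, 11, 23 — adding 12 each time.
Subsequence C: 4, 9, 16, 25 — consecutive squares n² from n = 2.
Position 13 falls in subsequence A as its term 5, giving 26.

26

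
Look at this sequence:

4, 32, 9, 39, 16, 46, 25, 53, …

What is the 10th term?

Odd-indexed and even-indexed terms follow separate rules.
Subsequence A: 4, 9, 16, 25 — the squares 2², 3², 4², ….
Subsequence B: 32, 39, 46, 53 — arithmetic, step +7.
Position 10 → subsequence B, term 5 = 60.

60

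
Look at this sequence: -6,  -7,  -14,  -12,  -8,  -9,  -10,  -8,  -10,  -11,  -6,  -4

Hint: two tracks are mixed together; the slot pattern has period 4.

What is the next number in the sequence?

-12

Reading positions in blocks of 4 reveals the pattern AABB — 2 tracks woven together.
Subsequence A: -6, -7, -8, -9, -10, -11. Arithmetic with common difference −1.
Subsequence B: -14, -12, -10, -8, -6, -4. Linear: a_n = -16 + 2·n.
Term 13 comes from subsequence A (its 7th entry): -12.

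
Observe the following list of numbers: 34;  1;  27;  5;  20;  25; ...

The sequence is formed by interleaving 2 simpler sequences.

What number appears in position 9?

6

Taking every 2nd term gives 2 separate tracks.
Stream A is 34, 27, 20, which is arithmetic with common difference −7.
Stream B is 1, 5, 25, which is successive powers of 5.
The 9th slot belongs to stream A; its 5th term is 6.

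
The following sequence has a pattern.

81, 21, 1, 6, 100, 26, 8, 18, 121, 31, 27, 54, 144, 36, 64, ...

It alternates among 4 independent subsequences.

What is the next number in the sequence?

162

Read the sequence 4 terms at a time; column i is its own pattern.
Stream A = 81, 100, 121, 144: consecutive squares n² from n = 9.
Stream B = 21, 26, 31, 36: adding 5 each time.
Stream C = 1, 8, 27, 64: the cubes 1³, 2³, 3³, ….
Stream D = 6, 18, 54: multiplying by 3 each time.
The 16th slot belongs to stream D; its 4th term is 162.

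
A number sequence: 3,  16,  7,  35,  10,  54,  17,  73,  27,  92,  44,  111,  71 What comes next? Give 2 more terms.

Positions 1, 3, 5, … form one subsequence and positions 2, 4, 6, … form another.
Stream A: 3, 7, 10, 17, 27, 44, 71 — each term equals the sum of the previous two.
Stream B: 16, 35, 54, 73, 92, 111 — arithmetic with common difference +19.
Position 14 → stream B, term 7 = 130.
Term 15 comes from stream A (its 8th entry): 115.

130, 115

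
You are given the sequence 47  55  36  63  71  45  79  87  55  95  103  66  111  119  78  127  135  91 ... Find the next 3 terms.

Positions follow the repeating pattern AAB; grouping by letter gives 2 tracks.
Subsequence A = 47, 55, 63, 71, 79, 87, 95, 103, 111, 119, 127, 135: arithmetic with common difference +8.
Subsequence B = 36, 45, 55, 66, 78, 91: the triangular numbers T_8, T_9, ….
Term 19 comes from subsequence A (its 13th entry): 143.
The 20th slot belongs to subsequence A; its 14th term is 151.
The 21st slot belongs to subsequence B; its 7th term is 105.

143, 151, 105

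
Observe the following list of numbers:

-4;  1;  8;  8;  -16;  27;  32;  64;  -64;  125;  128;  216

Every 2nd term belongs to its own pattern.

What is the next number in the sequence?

Taking every 2nd term gives 2 separate tracks.
Track A = -4, 8, -16, 32, -64, 128: a geometric progression (common ratio -2).
Track B = 1, 8, 27, 64, 125, 216: consecutive cubes n³ from n = 1.
Position 13 → track A, term 7 = -256.

-256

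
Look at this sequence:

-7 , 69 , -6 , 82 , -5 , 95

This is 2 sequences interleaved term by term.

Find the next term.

-4

Taking every 2nd term gives 2 separate tracks.
Track A = -7, -6, -5: arithmetic, step +1.
Track B = 69, 82, 95: arithmetic, step +13.
The 7th slot belongs to track A; its 4th term is -4.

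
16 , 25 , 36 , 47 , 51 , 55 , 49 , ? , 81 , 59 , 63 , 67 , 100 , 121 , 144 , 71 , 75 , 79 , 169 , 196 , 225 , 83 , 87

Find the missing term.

64

Positions follow the repeating pattern AAABBB; grouping by letter gives 2 tracks.
Subsequence A = 16, 25, 36, 49, ?, 81, 100, 121, 144, 169, 196, 225: consecutive squares n² from n = 4.
Subsequence B = 47, 51, 55, 59, 63, 67, 71, 75, 79, 83, 87: linear: a_n = 43 + 4·n.
Filling subsequence A at index 5 by its rule yields 64.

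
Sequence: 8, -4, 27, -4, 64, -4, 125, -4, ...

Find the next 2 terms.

The terms cycle through 2 interleaved subsequences.
Track A is 8, 27, 64, 125, which is consecutive cubes n³ from n = 2.
Track B is -4, -4, -4, -4, which is the constant sequence -4.
The 9th slot belongs to track A; its 5th term is 216.
Position 10 → track B, term 5 = -4.

216, -4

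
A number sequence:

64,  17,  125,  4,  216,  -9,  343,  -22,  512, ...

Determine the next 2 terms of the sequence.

The terms cycle through 2 interleaved subsequences.
Stream A is 64, 125, 216, 343, 512, which is perfect cubes starting at 4³.
Stream B is 17, 4, -9, -22, which is arithmetic with common difference −13.
The 10th slot belongs to stream B; its 5th term is -35.
Position 11 falls in stream A as its term 6, giving 729.

-35, 729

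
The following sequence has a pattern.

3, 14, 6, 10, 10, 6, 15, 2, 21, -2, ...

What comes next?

28

Odd-indexed and even-indexed terms follow separate rules.
Track A = 3, 6, 10, 15, 21: triangular numbers n(n+1)/2 for n = 2, 3, ….
Track B = 14, 10, 6, 2, -2: arithmetic, step −4.
Position 11 → track A, term 6 = 28.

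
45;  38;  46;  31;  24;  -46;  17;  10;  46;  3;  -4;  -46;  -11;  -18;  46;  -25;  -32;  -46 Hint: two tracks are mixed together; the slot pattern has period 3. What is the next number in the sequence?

-39

The slot pattern repeats as AAB (period 3), so there are 2 interleaved tracks.
Subsequence A: 45, 38, 31, 24, 17, 10, 3, -4, -11, -18, -25, -32 (arithmetic with common difference −7).
Subsequence B: 46, -46, 46, -46, 46, -46 (oscillating between 46 and -46).
The 19th slot belongs to subsequence A; its 13th term is -39.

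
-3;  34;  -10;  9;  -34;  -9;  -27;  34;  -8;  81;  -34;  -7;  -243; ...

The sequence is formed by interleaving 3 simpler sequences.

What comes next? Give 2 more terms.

34, -6

The terms cycle through 3 interleaved subsequences.
Stream A = -3, 9, -27, 81, -243: geometric, ×-3 each step.
Stream B = 34, -34, 34, -34: oscillating between 34 and -34.
Stream C = -10, -9, -8, -7: linear: a_n = -11 + n.
Position 14 → stream B, term 5 = 34.
Position 15 → stream C, term 5 = -6.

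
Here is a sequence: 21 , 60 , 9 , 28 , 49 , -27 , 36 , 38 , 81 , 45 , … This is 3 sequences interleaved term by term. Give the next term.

27

Split by position mod 3 into 3 tracks.
Stream A: 21, 28, 36, 45. The triangular numbers T_6, T_7, ….
Stream B: 60, 49, 38. Arithmetic with common difference −11.
Stream C: 9, -27, 81. Geometric, ×-3 each step.
Position 11 falls in stream B as its term 4, giving 27.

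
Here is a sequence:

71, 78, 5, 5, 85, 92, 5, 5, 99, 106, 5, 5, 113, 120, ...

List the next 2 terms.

5, 5

Reading positions in blocks of 4 reveals the pattern AABB — 2 tracks woven together.
Stream A = 71, 78, 85, 92, 99, 106, 113, 120: linear: a_n = 64 + 7·n.
Stream B = 5, 5, 5, 5, 5, 5: constant 5.
Position 15 falls in stream B as its term 7, giving 5.
Position 16 falls in stream B as its term 8, giving 5.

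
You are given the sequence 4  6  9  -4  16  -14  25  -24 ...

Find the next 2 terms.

Split by position mod 2 into 2 tracks.
Subsequence A = 4, 9, 16, 25: perfect squares starting at 2².
Subsequence B = 6, -4, -14, -24: arithmetic, step −10.
Position 9 falls in subsequence A as its term 5, giving 36.
Position 10 falls in subsequence B as its term 5, giving -34.

36, -34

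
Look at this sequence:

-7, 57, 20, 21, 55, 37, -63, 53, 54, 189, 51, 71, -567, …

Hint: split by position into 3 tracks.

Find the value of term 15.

88

Read the sequence 3 terms at a time; column i is its own pattern.
Subsequence A = -7, 21, -63, 189, -567: a geometric progression (common ratio -3).
Subsequence B = 57, 55, 53, 51: linear: a_n = 59 − 2·n.
Subsequence C = 20, 37, 54, 71: arithmetic, step +17.
Position 15 → subsequence C, term 5 = 88.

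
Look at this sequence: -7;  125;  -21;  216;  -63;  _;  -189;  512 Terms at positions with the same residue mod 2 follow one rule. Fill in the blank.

343

Positions 1, 3, 5, … form one subsequence and positions 2, 4, 6, … form another.
Track A: -7, -21, -63, -189. Geometric with ratio 3.
Track B: 125, 216, ?, 512. Consecutive cubes n³ from n = 5.
So the missing entry in track B is 343.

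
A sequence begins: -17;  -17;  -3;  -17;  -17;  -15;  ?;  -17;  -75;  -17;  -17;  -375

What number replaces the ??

The slot pattern repeats as AAB (period 3), so there are 2 interleaved tracks.
Stream A: -17, -17, -17, -17, ?, -17, -17, -17 — always -17.
Stream B: -3, -15, -75, -375 — multiplying by 5 each time.
Stream A's pattern makes the blank -17.

-17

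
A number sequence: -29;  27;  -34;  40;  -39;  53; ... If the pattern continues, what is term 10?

Odd-indexed and even-indexed terms follow separate rules.
Subsequence A: -29, -34, -39 (arithmetic, step −5).
Subsequence B: 27, 40, 53 (adding 13 each time).
Position 10 → subsequence B, term 5 = 79.

79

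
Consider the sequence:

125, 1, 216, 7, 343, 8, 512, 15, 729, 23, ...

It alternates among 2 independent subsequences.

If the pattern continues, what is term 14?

Split by position mod 2 into 2 tracks.
Track A: 125, 216, 343, 512, 729 (consecutive cubes n³ from n = 5).
Track B: 1, 7, 8, 15, 23 (each term equals the sum of the previous two).
Position 14 → track B, term 7 = 61.

61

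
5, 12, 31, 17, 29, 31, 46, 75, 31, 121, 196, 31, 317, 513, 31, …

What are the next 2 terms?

The slot pattern repeats as AAB (period 3), so there are 2 interleaved tracks.
Subsequence A is 5, 12, 17, 29, 46, 75, 121, 196, 317, 513, which is each term equals the sum of the previous two.
Subsequence B is 31, 31, 31, 31, 31, which is constant 31.
Position 16 → subsequence A, term 11 = 830.
The 17th slot belongs to subsequence A; its 12th term is 1343.

830, 1343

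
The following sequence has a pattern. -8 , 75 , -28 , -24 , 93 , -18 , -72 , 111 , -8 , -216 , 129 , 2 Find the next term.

The terms cycle through 3 interleaved subsequences.
Subsequence A = -8, -24, -72, -216: geometric, ×3 each step.
Subsequence B = 75, 93, 111, 129: linear: a_n = 57 + 18·n.
Subsequence C = -28, -18, -8, 2: arithmetic, step +10.
Term 13 comes from subsequence A (its 5th entry): -648.

-648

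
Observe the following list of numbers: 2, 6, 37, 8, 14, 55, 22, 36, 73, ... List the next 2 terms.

Reading positions in blocks of 3 reveals the pattern AAB — 2 tracks woven together.
Track A: 2, 6, 8, 14, 22, 36. A Fibonacci-like recurrence a_n = a_{n-1} + a_{n-2}.
Track B: 37, 55, 73. Linear: a_n = 19 + 18·n.
The 10th slot belongs to track A; its 7th term is 58.
Position 11 falls in track A as its term 8, giving 94.

58, 94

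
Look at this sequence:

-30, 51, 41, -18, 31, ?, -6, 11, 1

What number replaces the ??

21

Reading positions in blocks of 3 reveals the pattern ABB — 2 tracks woven together.
Subsequence A is -30, -18, -6, which is arithmetic with common difference +12.
Subsequence B is 51, 41, 31, ?, 11, 1, which is linear: a_n = 61 − 10·n.
So the missing entry in subsequence B is 21.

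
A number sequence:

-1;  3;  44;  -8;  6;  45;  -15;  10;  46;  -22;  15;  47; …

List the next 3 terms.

Taking every 3rd term gives 3 separate tracks.
Stream A: -1, -8, -15, -22 (subtracting 7 each time).
Stream B: 3, 6, 10, 15 (the triangular numbers T_2, T_3, …).
Stream C: 44, 45, 46, 47 (linear: a_n = 43 + n).
The 13th slot belongs to stream A; its 5th term is -29.
Position 14 → stream B, term 5 = 21.
Term 15 comes from stream C (its 5th entry): 48.

-29, 21, 48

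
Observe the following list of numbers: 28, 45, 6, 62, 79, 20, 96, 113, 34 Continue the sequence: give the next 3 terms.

The slot pattern repeats as AAB (period 3), so there are 2 interleaved tracks.
Track A = 28, 45, 62, 79, 96, 113: arithmetic with common difference +17.
Track B = 6, 20, 34: adding 14 each time.
Term 10 comes from track A (its 7th entry): 130.
Term 11 comes from track A (its 8th entry): 147.
The 12th slot belongs to track B; its 4th term is 48.

130, 147, 48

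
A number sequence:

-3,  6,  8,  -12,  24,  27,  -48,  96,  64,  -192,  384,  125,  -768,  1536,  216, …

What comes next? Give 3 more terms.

Reading positions in blocks of 3 reveals the pattern AAB — 2 tracks woven together.
Subsequence A is -3, 6, -12, 24, -48, 96, -192, 384, -768, 1536, which is geometric with ratio -2.
Subsequence B is 8, 27, 64, 125, 216, which is perfect cubes starting at 2³.
Position 16 → subsequence A, term 11 = -3072.
Term 17 comes from subsequence A (its 12th entry): 6144.
Term 18 comes from subsequence B (its 6th entry): 343.

-3072, 6144, 343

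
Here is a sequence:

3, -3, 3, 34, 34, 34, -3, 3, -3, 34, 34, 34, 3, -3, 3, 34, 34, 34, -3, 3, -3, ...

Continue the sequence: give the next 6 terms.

34, 34, 34, 3, -3, 3

Positions follow the repeating pattern AAABBB; grouping by letter gives 2 tracks.
Track A: 3, -3, 3, -3, 3, -3, 3, -3, 3, -3, 3, -3. Oscillating between 3 and -3.
Track B: 34, 34, 34, 34, 34, 34, 34, 34, 34. Constant 34.
Term 22 comes from track B (its 10th entry): 34.
Position 23 → track B, term 11 = 34.
The 24th slot belongs to track B; its 12th term is 34.
Term 25 comes from track A (its 13th entry): 3.
Position 26 → track A, term 14 = -3.
Position 27 → track A, term 15 = 3.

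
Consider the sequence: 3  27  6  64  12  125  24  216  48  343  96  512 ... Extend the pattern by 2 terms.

192, 729

Odd-indexed and even-indexed terms follow separate rules.
Track A: 3, 6, 12, 24, 48, 96 (geometric with ratio 2).
Track B: 27, 64, 125, 216, 343, 512 (the cubes 3³, 4³, 5³, …).
The 13th slot belongs to track A; its 7th term is 192.
Position 14 → track B, term 7 = 729.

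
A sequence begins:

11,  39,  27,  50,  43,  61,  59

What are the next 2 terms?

72, 75

Positions 1, 3, 5, … form one subsequence and positions 2, 4, 6, … form another.
Track A: 11, 27, 43, 59 (arithmetic, step +16).
Track B: 39, 50, 61 (arithmetic with common difference +11).
Position 8 falls in track B as its term 4, giving 72.
Position 9 falls in track A as its term 5, giving 75.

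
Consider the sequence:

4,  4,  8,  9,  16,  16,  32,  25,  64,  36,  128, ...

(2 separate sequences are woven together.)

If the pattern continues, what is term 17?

Positions 1, 3, 5, … form one subsequence and positions 2, 4, 6, … form another.
Stream A = 4, 8, 16, 32, 64, 128: successive powers of 2.
Stream B = 4, 9, 16, 25, 36: consecutive squares n² from n = 2.
Position 17 → stream A, term 9 = 1024.

1024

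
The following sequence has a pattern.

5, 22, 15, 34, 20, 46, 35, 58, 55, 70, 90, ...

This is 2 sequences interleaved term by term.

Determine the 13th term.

Odd-indexed and even-indexed terms follow separate rules.
Subsequence A: 5, 15, 20, 35, 55, 90. Each term equals the sum of the previous two.
Subsequence B: 22, 34, 46, 58, 70. Linear: a_n = 10 + 12·n.
The 13th slot belongs to subsequence A; its 7th term is 145.

145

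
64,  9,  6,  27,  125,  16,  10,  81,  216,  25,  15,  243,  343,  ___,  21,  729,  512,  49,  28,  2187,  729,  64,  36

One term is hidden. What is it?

36

The terms cycle through 4 interleaved subsequences.
Track A is 64, 125, 216, 343, 512, 729, which is consecutive cubes n³ from n = 4.
Track B is 9, 16, 25, ?, 49, 64, which is the squares 3², 4², 5², ….
Track C is 6, 10, 15, 21, 28, 36, which is the triangular numbers T_3, T_4, ….
Track D is 27, 81, 243, 729, 2187, which is powers of 3.
Track B's pattern makes the blank 36.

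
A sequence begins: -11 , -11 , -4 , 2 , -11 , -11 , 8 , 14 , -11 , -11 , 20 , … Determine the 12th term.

26

Positions follow the repeating pattern AABB; grouping by letter gives 2 tracks.
Stream A = -11, -11, -11, -11, -11, -11: constant -11.
Stream B = -4, 2, 8, 14, 20: arithmetic with common difference +6.
The 12th slot belongs to stream B; its 6th term is 26.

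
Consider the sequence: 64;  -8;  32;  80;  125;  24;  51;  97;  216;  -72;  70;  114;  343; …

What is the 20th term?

Taking every 4th term gives 4 separate tracks.
Track A: 64, 125, 216, 343. Perfect cubes starting at 4³.
Track B: -8, 24, -72. Geometric, ×-3 each step.
Track C: 32, 51, 70. Arithmetic with common difference +19.
Track D: 80, 97, 114. Linear: a_n = 63 + 17·n.
Term 20 comes from track D (its 5th entry): 148.

148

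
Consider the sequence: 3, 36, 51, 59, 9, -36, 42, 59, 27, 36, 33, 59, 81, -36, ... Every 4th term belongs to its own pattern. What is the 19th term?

15

Read the sequence 4 terms at a time; column i is its own pattern.
Track A: 3, 9, 27, 81 — powers of 3.
Track B: 36, -36, 36, -36 — alternating ±36.
Track C: 51, 42, 33 — linear: a_n = 60 − 9·n.
Track D: 59, 59, 59 — the constant sequence 59.
The 19th slot belongs to track C; its 5th term is 15.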